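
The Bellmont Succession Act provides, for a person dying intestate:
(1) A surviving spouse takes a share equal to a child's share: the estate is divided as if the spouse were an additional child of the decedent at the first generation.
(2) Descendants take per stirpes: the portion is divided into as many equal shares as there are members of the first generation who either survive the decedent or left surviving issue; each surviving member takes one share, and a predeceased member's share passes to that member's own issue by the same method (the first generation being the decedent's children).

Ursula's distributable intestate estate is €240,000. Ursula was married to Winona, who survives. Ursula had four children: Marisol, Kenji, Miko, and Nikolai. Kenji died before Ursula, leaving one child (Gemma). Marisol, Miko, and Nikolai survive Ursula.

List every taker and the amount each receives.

Winona: €48,000; Marisol: €48,000; Gemma: €48,000; Miko: €48,000; Nikolai: €48,000

The spouse counts as an additional share at the children's level, so there are 5 primary shares of €48,000. Winona takes one such share (€48,000).
The children's combined portion (€192,000) is divided into 4 shares of €48,000: Marisol, Miko, and Nikolai each take €48,000; Kenji's €48,000 share passes to Kenji's issue.
Kenji's share (€48,000) passes entirely to Gemma.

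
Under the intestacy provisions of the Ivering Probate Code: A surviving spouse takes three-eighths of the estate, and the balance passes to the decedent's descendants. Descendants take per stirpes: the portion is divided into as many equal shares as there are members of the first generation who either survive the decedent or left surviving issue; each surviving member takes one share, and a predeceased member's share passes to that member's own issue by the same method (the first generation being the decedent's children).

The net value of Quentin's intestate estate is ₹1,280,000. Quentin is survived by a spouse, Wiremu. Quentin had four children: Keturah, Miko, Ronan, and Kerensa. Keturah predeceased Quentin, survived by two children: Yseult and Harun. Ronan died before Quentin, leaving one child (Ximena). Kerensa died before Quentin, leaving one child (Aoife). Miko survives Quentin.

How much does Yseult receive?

Wiremu takes three-eighths of ₹1,280,000 = ₹480,000. The remaining ₹800,000 passes to the descendants.
The descendants' portion (₹800,000) is divided into 4 shares of ₹200,000: Miko takes ₹200,000; Keturah's ₹200,000 share passes to Keturah's issue; Ronan's ₹200,000 share passes to Ronan's issue; Kerensa's ₹200,000 share passes to Kerensa's issue.
Keturah's share (₹200,000) is divided into 2 shares of ₹100,000: Yseult and Harun each take ₹100,000.
Ronan's share (₹200,000) passes entirely to Ximena.
Kerensa's share (₹200,000) passes entirely to Aoife.

Yseult receives ₹100,000.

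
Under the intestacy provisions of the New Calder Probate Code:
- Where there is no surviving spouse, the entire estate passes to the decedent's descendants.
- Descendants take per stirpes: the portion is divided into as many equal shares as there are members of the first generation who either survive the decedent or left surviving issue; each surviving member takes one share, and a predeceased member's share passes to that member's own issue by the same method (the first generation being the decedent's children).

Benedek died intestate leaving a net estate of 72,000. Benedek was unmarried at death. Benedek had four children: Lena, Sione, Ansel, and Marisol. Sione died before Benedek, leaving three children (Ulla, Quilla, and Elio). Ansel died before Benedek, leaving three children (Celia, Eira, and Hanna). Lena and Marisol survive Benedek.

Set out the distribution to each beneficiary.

The entire 72,000 passes to the descendants.
That amount (72,000) is divided into 4 shares of 18,000: Lena and Marisol each take 18,000; Sione's 18,000 share passes to Sione's issue; Ansel's 18,000 share passes to Ansel's issue.
Sione's share (18,000) is divided into 3 shares of 6,000: Ulla, Quilla, and Elio each take 6,000.
Ansel's share (18,000) is divided into 3 shares of 6,000: Celia, Eira, and Hanna each take 6,000.

Lena: 18,000; Ulla: 6,000; Quilla: 6,000; Elio: 6,000; Celia: 6,000; Eira: 6,000; Hanna: 6,000; Marisol: 18,000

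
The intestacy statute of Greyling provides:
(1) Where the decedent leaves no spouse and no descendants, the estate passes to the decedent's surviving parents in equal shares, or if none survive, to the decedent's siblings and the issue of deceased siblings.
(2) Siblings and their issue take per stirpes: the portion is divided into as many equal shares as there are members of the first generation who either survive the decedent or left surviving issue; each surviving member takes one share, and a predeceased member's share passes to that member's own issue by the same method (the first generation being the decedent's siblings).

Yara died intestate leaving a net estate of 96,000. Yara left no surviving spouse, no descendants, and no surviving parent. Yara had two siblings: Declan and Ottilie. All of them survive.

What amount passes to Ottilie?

The entire 96,000 passes to the siblings and their issue.
That amount (96,000) is divided into 2 shares of 48,000: Declan and Ottilie each take 48,000.

Ottilie receives 48,000.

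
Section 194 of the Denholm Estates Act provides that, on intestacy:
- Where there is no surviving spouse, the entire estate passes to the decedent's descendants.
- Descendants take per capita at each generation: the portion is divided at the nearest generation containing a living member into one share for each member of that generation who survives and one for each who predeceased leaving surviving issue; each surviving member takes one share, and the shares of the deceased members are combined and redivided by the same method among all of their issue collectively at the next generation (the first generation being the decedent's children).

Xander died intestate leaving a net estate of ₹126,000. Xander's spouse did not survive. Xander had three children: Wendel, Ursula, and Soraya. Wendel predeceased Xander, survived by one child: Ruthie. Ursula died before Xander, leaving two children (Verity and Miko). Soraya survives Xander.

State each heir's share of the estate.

Ruthie: ₹28,000; Verity: ₹28,000; Miko: ₹28,000; Soraya: ₹42,000

The entire ₹126,000 passes to the descendants.
That amount (₹126,000) is divided at the children's generation into 3 shares of ₹42,000. Soraya takes ₹42,000. The 2 shares of the deceased (Wendel and Ursula) are combined into a pool of ₹84,000.
That pool (₹84,000) is divided at the grandchildren's generation equally among Ruthie, Verity, and Miko: ₹28,000 each.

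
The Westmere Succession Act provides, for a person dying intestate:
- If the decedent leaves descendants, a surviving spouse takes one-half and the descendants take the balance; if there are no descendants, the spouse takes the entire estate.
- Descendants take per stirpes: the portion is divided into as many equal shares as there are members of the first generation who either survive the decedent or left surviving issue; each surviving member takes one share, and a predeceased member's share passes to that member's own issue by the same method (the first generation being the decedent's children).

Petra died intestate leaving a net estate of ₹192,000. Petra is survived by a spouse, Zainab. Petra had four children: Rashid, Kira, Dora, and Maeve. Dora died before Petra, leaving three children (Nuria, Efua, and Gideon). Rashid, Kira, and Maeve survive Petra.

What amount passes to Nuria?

Zainab takes one-half of ₹192,000 = ₹96,000. The remaining ₹96,000 passes to the descendants.
The descendants' portion (₹96,000) is divided into 4 shares of ₹24,000: Rashid, Kira, and Maeve each take ₹24,000; Dora's ₹24,000 share passes to Dora's issue.
Dora's share (₹24,000) is divided into 3 shares of ₹8,000: Nuria, Efua, and Gideon each take ₹8,000.

Nuria receives ₹8,000.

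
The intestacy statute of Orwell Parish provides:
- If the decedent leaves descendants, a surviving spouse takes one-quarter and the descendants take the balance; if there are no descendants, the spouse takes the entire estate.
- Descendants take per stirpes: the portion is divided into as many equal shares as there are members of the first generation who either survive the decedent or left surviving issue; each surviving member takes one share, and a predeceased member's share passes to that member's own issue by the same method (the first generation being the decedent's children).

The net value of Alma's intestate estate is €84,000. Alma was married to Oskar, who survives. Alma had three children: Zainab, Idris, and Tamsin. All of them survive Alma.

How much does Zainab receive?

Oskar takes one-quarter of €84,000 = €21,000. The remaining €63,000 passes to the descendants.
The descendants' portion (€63,000) is divided into 3 shares of €21,000: Zainab, Idris, and Tamsin each take €21,000.

Zainab receives €21,000.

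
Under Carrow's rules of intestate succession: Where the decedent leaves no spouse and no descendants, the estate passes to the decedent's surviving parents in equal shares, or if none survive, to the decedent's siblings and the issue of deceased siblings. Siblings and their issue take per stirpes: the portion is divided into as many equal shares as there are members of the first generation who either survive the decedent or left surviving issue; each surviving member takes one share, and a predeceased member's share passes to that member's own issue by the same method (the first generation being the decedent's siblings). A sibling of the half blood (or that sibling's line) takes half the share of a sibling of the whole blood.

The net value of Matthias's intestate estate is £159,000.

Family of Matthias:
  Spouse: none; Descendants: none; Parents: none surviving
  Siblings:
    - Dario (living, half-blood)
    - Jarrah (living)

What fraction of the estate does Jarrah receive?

Jarrah receives 2/3 of the estate.

The entire £159,000 passes to the siblings and their issue.
Counting each half-blood sibling's line as half a unit, there are 3/2 units in £159,000, so one unit is £106,000. Whole-blood lines (Jarrah) take £106,000 each; half-blood lines (Dario) take £53,000 each.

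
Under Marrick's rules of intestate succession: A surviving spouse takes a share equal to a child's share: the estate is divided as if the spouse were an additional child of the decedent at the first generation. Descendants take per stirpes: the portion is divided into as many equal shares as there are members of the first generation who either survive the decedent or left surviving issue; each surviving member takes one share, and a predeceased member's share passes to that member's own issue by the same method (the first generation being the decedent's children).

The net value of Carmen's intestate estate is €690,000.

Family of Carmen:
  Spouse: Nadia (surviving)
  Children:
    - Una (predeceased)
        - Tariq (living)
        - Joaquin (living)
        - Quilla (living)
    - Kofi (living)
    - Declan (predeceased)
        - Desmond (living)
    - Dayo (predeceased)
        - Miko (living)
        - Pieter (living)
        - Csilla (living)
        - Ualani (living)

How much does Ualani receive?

Ualani receives €34,500.

The spouse counts as an additional share at the children's level, so there are 5 primary shares of €138,000. Nadia takes one such share (€138,000).
The children's combined portion (€552,000) is divided into 4 shares of €138,000: Kofi takes €138,000; Una's €138,000 share passes to Una's issue; Declan's €138,000 share passes to Declan's issue; Dayo's €138,000 share passes to Dayo's issue.
Una's share (€138,000) is divided into 3 shares of €46,000: Tariq, Joaquin, and Quilla each take €46,000.
Declan's share (€138,000) passes entirely to Desmond.
Dayo's share (€138,000) is divided into 4 shares of €34,500: Miko, Pieter, Csilla, and Ualani each take €34,500.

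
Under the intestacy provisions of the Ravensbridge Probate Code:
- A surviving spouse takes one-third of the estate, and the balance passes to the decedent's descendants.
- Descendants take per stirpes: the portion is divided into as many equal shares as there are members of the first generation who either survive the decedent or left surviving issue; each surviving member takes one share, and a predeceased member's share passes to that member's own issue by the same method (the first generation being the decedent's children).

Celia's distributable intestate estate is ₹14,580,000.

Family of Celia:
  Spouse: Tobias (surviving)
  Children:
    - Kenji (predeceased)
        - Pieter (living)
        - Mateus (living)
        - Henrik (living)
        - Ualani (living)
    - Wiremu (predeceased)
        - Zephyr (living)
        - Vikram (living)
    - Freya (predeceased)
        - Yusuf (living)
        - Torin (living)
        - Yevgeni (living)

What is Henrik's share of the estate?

Tobias takes one-third of ₹14,580,000 = ₹4,860,000. The remaining ₹9,720,000 passes to the descendants.
The descendants' portion (₹9,720,000) is divided into 3 shares of ₹3,240,000: Kenji's ₹3,240,000 share passes to Kenji's issue; Wiremu's ₹3,240,000 share passes to Wiremu's issue; Freya's ₹3,240,000 share passes to Freya's issue.
Kenji's share (₹3,240,000) is divided into 4 shares of ₹810,000: Pieter, Mateus, Henrik, and Ualani each take ₹810,000.
Wiremu's share (₹3,240,000) is divided into 2 shares of ₹1,620,000: Zephyr and Vikram each take ₹1,620,000.
Freya's share (₹3,240,000) is divided into 3 shares of ₹1,080,000: Yusuf, Torin, and Yevgeni each take ₹1,080,000.

Henrik receives ₹810,000.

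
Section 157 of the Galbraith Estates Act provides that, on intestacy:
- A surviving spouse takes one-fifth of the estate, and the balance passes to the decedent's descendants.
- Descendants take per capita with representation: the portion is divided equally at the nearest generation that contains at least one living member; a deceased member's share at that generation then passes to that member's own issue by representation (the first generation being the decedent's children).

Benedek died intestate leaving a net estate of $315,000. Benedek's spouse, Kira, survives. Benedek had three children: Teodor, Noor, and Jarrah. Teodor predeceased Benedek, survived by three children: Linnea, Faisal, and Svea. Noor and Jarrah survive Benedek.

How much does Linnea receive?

Kira takes one-fifth of $315,000 = $63,000. The remaining $252,000 passes to the descendants.
The descendants' portion ($252,000) is divided into 3 shares of $84,000: Noor and Jarrah each take $84,000; Teodor's $84,000 share passes to Teodor's issue.
Teodor's share ($84,000) is divided into 3 shares of $28,000: Linnea, Faisal, and Svea each take $28,000.

Linnea receives $28,000.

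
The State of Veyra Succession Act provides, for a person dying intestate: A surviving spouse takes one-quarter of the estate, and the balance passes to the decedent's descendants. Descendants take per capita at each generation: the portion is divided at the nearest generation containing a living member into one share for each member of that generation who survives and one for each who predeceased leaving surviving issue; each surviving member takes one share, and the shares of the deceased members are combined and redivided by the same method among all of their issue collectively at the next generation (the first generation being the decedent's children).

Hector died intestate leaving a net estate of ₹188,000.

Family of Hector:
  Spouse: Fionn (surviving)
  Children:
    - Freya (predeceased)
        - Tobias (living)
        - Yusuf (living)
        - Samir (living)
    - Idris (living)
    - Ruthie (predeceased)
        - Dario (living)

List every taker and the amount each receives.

Fionn: ₹47,000; Tobias: ₹23,500; Yusuf: ₹23,500; Samir: ₹23,500; Idris: ₹47,000; Dario: ₹23,500

Fionn takes one-quarter of ₹188,000 = ₹47,000. The remaining ₹141,000 passes to the descendants.
The descendants' portion (₹141,000) is divided at the children's generation into 3 shares of ₹47,000. Idris takes ₹47,000. The 2 shares of the deceased (Freya and Ruthie) are combined into a pool of ₹94,000.
That pool (₹94,000) is divided at the grandchildren's generation equally among Tobias, Yusuf, Samir, and Dario: ₹23,500 each.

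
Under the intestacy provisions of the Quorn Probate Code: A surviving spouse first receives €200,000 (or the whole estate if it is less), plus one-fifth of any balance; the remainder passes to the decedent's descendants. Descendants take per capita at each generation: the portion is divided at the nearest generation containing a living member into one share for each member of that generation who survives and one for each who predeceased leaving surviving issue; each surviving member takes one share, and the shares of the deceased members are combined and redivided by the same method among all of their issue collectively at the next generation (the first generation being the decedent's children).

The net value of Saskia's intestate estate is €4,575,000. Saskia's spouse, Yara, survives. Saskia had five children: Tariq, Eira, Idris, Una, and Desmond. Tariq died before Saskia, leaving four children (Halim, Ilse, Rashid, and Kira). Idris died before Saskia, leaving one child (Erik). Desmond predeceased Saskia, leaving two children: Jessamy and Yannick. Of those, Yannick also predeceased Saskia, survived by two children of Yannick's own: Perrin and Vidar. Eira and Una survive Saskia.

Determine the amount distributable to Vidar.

Vidar receives €150,000.

Yara first takes €200,000, leaving a balance of €4,375,000. Yara then takes one-fifth of the balance (€875,000), for a total of €1,075,000. The remaining €3,500,000 passes to the descendants.
The descendants' portion (€3,500,000) is divided at the children's generation into 5 shares of €700,000. Eira and Una each take €700,000. The 3 shares of the deceased (Tariq, Idris, and Desmond) are combined into a pool of €2,100,000.
That pool (€2,100,000) is divided at the grandchildren's generation into 7 shares of €300,000. Halim, Ilse, Rashid, Kira, Erik, and Jessamy each take €300,000. The remaining share for the deceased Yannick (€300,000) is carried to the next generation.
That pool (€300,000) is divided at the great-grandchildren's generation equally among Perrin and Vidar: €150,000 each.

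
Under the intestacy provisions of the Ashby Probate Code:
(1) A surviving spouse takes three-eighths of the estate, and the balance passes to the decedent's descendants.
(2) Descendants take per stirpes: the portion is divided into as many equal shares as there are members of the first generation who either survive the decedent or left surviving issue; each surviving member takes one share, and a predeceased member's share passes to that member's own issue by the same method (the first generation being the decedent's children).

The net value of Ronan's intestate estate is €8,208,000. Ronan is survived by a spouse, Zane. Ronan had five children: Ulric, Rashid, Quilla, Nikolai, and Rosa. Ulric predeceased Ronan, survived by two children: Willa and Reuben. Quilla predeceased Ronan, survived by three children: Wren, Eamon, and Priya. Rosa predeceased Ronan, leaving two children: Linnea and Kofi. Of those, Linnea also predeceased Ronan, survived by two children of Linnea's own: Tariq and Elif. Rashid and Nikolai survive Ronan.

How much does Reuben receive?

Reuben receives €513,000.

Zane takes three-eighths of €8,208,000 = €3,078,000. The remaining €5,130,000 passes to the descendants.
The descendants' portion (€5,130,000) is divided into 5 shares of €1,026,000: Rashid and Nikolai each take €1,026,000; Ulric's €1,026,000 share passes to Ulric's issue; Quilla's €1,026,000 share passes to Quilla's issue; Rosa's €1,026,000 share passes to Rosa's issue.
Ulric's share (€1,026,000) is divided into 2 shares of €513,000: Willa and Reuben each take €513,000.
Quilla's share (€1,026,000) is divided into 3 shares of €342,000: Wren, Eamon, and Priya each take €342,000.
Rosa's share (€1,026,000) is divided into 2 shares of €513,000: Kofi takes €513,000; Linnea's €513,000 share passes to Linnea's issue.
Linnea's share (€513,000) is divided into 2 shares of €256,500: Tariq and Elif each take €256,500.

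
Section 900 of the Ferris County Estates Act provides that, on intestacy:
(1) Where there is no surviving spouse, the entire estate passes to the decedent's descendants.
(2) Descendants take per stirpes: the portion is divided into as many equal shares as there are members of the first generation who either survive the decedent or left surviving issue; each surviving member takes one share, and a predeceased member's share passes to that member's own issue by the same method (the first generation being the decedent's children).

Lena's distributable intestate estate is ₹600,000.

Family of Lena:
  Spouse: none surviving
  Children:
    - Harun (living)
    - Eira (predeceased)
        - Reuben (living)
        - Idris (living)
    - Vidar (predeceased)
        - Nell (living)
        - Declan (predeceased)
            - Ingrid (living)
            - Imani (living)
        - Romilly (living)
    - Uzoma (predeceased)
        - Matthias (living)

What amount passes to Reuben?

Reuben receives ₹75,000.

The entire ₹600,000 passes to the descendants.
That amount (₹600,000) is divided into 4 shares of ₹150,000: Harun takes ₹150,000; Eira's ₹150,000 share passes to Eira's issue; Vidar's ₹150,000 share passes to Vidar's issue; Uzoma's ₹150,000 share passes to Uzoma's issue.
Eira's share (₹150,000) is divided into 2 shares of ₹75,000: Reuben and Idris each take ₹75,000.
Vidar's share (₹150,000) is divided into 3 shares of ₹50,000: Nell and Romilly each take ₹50,000; Declan's ₹50,000 share passes to Declan's issue.
Declan's share (₹50,000) is divided into 2 shares of ₹25,000: Ingrid and Imani each take ₹25,000.
Uzoma's share (₹150,000) passes entirely to Matthias.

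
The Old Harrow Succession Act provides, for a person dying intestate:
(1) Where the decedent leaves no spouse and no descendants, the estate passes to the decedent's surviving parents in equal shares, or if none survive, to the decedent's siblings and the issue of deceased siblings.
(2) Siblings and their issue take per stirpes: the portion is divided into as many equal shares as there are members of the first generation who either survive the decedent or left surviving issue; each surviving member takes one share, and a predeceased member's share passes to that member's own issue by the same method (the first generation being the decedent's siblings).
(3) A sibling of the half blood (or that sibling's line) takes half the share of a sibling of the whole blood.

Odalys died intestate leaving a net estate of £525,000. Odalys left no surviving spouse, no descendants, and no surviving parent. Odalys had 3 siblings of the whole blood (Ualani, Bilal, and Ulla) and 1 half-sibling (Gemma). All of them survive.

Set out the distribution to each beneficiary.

Gemma: £75,000; Ualani: £150,000; Bilal: £150,000; Ulla: £150,000

The entire £525,000 passes to the siblings and their issue.
Counting each half-blood sibling's line as half a unit, there are 7/2 units in £525,000, so one unit is £150,000. Whole-blood lines (Ualani, Bilal, and Ulla) take £150,000 each; half-blood lines (Gemma) take £75,000 each.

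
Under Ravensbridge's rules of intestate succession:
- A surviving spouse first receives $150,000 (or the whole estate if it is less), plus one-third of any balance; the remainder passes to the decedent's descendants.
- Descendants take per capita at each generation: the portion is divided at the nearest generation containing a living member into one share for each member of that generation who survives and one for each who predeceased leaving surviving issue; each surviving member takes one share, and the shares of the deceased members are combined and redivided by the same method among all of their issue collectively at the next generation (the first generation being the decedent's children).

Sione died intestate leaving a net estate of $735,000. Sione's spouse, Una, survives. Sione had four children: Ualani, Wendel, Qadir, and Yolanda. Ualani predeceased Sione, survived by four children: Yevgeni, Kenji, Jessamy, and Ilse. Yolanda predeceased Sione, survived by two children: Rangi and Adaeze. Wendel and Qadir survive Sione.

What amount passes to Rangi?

Una first takes $150,000, leaving a balance of $585,000. Una then takes one-third of the balance ($195,000), for a total of $345,000. The remaining $390,000 passes to the descendants.
The descendants' portion ($390,000) is divided at the children's generation into 4 shares of $97,500. Wendel and Qadir each take $97,500. The 2 shares of the deceased (Ualani and Yolanda) are combined into a pool of $195,000.
That pool ($195,000) is divided at the grandchildren's generation equally among Yevgeni, Kenji, Jessamy, Ilse, Rangi, and Adaeze: $32,500 each.

Rangi receives $32,500.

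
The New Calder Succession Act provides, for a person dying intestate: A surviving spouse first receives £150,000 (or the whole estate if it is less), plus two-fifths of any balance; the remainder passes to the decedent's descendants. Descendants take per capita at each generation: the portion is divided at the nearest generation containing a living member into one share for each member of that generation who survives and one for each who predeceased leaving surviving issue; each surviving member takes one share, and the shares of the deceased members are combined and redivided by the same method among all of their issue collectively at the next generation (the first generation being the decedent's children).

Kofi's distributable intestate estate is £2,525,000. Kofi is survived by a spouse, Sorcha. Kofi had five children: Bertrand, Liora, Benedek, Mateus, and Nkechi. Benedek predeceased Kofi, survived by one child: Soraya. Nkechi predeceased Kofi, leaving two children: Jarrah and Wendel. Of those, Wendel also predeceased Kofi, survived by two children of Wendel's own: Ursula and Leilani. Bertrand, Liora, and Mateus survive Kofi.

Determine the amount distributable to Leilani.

Sorcha first takes £150,000, leaving a balance of £2,375,000. Sorcha then takes two-fifths of the balance (£950,000), for a total of £1,100,000. The remaining £1,425,000 passes to the descendants.
The descendants' portion (£1,425,000) is divided at the children's generation into 5 shares of £285,000. Bertrand, Liora, and Mateus each take £285,000. The 2 shares of the deceased (Benedek and Nkechi) are combined into a pool of £570,000.
That pool (£570,000) is divided at the grandchildren's generation into 3 shares of £190,000. Soraya and Jarrah each take £190,000. The remaining share for the deceased Wendel (£190,000) is carried to the next generation.
That pool (£190,000) is divided at the great-grandchildren's generation equally among Ursula and Leilani: £95,000 each.

Leilani receives £95,000.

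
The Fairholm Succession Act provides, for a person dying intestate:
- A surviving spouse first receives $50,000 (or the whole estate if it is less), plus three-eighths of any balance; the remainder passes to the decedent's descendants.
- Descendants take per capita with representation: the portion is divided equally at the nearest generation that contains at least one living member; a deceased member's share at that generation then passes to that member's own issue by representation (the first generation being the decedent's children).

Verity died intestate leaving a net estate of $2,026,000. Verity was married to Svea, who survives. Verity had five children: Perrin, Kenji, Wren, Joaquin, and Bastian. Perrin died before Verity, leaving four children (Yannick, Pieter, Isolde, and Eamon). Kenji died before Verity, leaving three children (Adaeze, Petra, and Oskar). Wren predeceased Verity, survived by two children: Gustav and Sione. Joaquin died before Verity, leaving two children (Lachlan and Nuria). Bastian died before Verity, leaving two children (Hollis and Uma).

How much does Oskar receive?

Oskar receives $95,000.

Svea first takes $50,000, leaving a balance of $1,976,000. Svea then takes three-eighths of the balance ($741,000), for a total of $791,000. The remaining $1,235,000 passes to the descendants.
No child survives, so the initial division is made at the grandchildren's generation.
The descendants' portion ($1,235,000) is divided into 13 shares of $95,000: Yannick, Pieter, Isolde, Eamon, Adaeze, Petra, Oskar, Gustav, Sione, Lachlan, Nuria, Hollis, and Uma each take $95,000.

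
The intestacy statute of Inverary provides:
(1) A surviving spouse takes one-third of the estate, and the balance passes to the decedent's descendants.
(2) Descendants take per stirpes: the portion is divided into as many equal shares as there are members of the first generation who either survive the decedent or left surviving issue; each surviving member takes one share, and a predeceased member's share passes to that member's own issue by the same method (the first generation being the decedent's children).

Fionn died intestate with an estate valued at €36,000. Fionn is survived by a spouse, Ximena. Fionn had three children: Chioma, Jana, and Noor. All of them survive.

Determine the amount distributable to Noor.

Noor receives €8,000.

Ximena takes one-third of €36,000 = €12,000. The remaining €24,000 passes to the descendants.
The descendants' portion (€24,000) is divided into 3 shares of €8,000: Chioma, Jana, and Noor each take €8,000.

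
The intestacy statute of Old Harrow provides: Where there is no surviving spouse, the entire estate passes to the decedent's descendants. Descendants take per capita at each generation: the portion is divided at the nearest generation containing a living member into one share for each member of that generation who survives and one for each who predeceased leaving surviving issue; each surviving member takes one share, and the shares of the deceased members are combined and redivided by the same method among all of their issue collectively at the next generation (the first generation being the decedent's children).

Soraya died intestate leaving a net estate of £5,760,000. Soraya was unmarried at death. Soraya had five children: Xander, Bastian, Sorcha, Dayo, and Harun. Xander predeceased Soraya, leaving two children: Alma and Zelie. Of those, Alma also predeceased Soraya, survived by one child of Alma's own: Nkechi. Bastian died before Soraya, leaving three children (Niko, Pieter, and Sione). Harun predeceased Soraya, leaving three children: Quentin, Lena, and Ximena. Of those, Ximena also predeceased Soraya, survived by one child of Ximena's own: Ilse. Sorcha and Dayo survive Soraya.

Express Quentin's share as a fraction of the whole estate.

Quentin receives 3/40 of the estate.

The entire £5,760,000 passes to the descendants.
That amount (£5,760,000) is divided at the children's generation into 5 shares of £1,152,000. Sorcha and Dayo each take £1,152,000. The 3 shares of the deceased (Xander, Bastian, and Harun) are combined into a pool of £3,456,000.
That pool (£3,456,000) is divided at the grandchildren's generation into 8 shares of £432,000. Zelie, Niko, Pieter, Sione, Quentin, and Lena each take £432,000. The 2 shares of the deceased (Alma and Ximena) are combined into a pool of £864,000.
That pool (£864,000) is divided at the great-grandchildren's generation equally among Nkechi and Ilse: £432,000 each.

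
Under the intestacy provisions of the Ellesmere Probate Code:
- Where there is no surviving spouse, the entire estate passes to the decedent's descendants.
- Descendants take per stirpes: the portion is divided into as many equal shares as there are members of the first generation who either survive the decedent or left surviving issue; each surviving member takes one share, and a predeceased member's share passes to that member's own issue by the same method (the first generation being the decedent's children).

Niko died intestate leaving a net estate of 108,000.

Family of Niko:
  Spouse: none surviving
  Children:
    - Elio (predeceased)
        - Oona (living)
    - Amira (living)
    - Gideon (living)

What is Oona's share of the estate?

The entire 108,000 passes to the descendants.
That amount (108,000) is divided into 3 shares of 36,000: Amira and Gideon each take 36,000; Elio's 36,000 share passes to Elio's issue.
Elio's share (36,000) passes entirely to Oona.

Oona receives 36,000.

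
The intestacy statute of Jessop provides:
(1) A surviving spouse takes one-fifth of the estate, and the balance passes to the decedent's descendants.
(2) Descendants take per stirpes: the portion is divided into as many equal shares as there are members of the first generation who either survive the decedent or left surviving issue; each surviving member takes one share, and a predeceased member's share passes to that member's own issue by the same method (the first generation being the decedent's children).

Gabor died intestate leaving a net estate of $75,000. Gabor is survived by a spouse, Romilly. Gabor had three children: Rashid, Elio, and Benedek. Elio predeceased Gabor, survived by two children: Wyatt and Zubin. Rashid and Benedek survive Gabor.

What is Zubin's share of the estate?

Romilly takes one-fifth of $75,000 = $15,000. The remaining $60,000 passes to the descendants.
The descendants' portion ($60,000) is divided into 3 shares of $20,000: Rashid and Benedek each take $20,000; Elio's $20,000 share passes to Elio's issue.
Elio's share ($20,000) is divided into 2 shares of $10,000: Wyatt and Zubin each take $10,000.

Zubin receives $10,000.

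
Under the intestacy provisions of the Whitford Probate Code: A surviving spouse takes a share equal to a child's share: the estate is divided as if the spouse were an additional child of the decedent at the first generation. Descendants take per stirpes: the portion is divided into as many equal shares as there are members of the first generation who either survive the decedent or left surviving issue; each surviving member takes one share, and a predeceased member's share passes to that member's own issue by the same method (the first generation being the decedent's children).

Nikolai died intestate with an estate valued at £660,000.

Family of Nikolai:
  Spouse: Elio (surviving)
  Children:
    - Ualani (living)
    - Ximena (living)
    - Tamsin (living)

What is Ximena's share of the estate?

The spouse counts as an additional share at the children's level, so there are 4 primary shares of £165,000. Elio takes one such share (£165,000).
The children's combined portion (£495,000) is divided into 3 shares of £165,000: Ualani, Ximena, and Tamsin each take £165,000.

Ximena receives £165,000.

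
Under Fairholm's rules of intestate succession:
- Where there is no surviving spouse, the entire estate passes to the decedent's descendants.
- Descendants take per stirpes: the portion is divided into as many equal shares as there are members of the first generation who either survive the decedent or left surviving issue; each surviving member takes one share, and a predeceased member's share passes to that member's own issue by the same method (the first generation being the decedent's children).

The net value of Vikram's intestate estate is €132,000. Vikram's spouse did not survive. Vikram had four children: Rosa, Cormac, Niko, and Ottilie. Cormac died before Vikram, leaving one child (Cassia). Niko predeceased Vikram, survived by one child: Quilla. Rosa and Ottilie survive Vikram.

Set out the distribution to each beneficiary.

The entire €132,000 passes to the descendants.
That amount (€132,000) is divided into 4 shares of €33,000: Rosa and Ottilie each take €33,000; Cormac's €33,000 share passes to Cormac's issue; Niko's €33,000 share passes to Niko's issue.
Cormac's share (€33,000) passes entirely to Cassia.
Niko's share (€33,000) passes entirely to Quilla.

Rosa: €33,000; Cassia: €33,000; Quilla: €33,000; Ottilie: €33,000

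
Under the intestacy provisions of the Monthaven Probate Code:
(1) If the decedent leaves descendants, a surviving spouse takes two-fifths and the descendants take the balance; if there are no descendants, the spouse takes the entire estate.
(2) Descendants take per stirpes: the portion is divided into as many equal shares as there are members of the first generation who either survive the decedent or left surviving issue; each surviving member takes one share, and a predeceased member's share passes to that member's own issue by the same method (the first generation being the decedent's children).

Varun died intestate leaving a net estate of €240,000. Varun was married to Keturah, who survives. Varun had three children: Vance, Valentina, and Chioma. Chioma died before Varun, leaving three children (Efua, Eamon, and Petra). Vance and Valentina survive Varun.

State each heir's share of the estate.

Keturah: €96,000; Vance: €48,000; Valentina: €48,000; Efua: €16,000; Eamon: €16,000; Petra: €16,000

Keturah takes two-fifths of €240,000 = €96,000. The remaining €144,000 passes to the descendants.
The descendants' portion (€144,000) is divided into 3 shares of €48,000: Vance and Valentina each take €48,000; Chioma's €48,000 share passes to Chioma's issue.
Chioma's share (€48,000) is divided into 3 shares of €16,000: Efua, Eamon, and Petra each take €16,000.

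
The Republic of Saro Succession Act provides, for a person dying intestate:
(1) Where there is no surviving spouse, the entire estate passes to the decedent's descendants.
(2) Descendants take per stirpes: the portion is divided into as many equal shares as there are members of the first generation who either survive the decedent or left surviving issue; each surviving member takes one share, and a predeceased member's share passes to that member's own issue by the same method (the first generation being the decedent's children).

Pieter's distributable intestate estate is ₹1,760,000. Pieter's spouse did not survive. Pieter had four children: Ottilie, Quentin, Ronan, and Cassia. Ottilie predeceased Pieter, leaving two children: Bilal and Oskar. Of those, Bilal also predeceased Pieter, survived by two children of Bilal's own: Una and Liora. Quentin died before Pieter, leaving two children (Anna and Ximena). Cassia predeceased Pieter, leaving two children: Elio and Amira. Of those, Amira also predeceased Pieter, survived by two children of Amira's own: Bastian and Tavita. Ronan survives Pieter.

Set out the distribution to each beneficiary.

Una: ₹110,000; Liora: ₹110,000; Oskar: ₹220,000; Anna: ₹220,000; Ximena: ₹220,000; Ronan: ₹440,000; Elio: ₹220,000; Bastian: ₹110,000; Tavita: ₹110,000

The entire ₹1,760,000 passes to the descendants.
That amount (₹1,760,000) is divided into 4 shares of ₹440,000: Ronan takes ₹440,000; Ottilie's ₹440,000 share passes to Ottilie's issue; Quentin's ₹440,000 share passes to Quentin's issue; Cassia's ₹440,000 share passes to Cassia's issue.
Ottilie's share (₹440,000) is divided into 2 shares of ₹220,000: Oskar takes ₹220,000; Bilal's ₹220,000 share passes to Bilal's issue.
Bilal's share (₹220,000) is divided into 2 shares of ₹110,000: Una and Liora each take ₹110,000.
Quentin's share (₹440,000) is divided into 2 shares of ₹220,000: Anna and Ximena each take ₹220,000.
Cassia's share (₹440,000) is divided into 2 shares of ₹220,000: Elio takes ₹220,000; Amira's ₹220,000 share passes to Amira's issue.
Amira's share (₹220,000) is divided into 2 shares of ₹110,000: Bastian and Tavita each take ₹110,000.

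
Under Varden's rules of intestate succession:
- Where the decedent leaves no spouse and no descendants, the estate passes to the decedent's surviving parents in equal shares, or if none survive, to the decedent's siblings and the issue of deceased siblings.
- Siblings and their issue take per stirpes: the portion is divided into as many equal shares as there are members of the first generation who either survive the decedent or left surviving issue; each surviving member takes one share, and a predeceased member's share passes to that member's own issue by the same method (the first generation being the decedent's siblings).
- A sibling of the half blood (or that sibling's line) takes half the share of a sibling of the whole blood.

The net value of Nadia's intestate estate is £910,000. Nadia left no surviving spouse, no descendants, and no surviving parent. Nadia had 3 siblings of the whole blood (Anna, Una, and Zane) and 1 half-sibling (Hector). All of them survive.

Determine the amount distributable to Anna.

The entire £910,000 passes to the siblings and their issue.
Counting each half-blood sibling's line as half a unit, there are 7/2 units in £910,000, so one unit is £260,000. Whole-blood lines (Anna, Una, and Zane) take £260,000 each; half-blood lines (Hector) take £130,000 each.

Anna receives £260,000.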